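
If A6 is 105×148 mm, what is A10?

26 × 37 mm

A7: ⌊148/2⌋ × 105 = 74 × 105 mm
A8: ⌊105/2⌋ × 74 = 52 × 74 mm
A9: ⌊74/2⌋ × 52 = 37 × 52 mm
A10: ⌊52/2⌋ × 37 = 26 × 37 mm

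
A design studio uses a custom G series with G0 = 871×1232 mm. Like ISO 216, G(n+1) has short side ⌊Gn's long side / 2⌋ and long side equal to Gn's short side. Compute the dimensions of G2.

G1: ⌊1232/2⌋ × 871 = 616 × 871 mm
G2: ⌊871/2⌋ × 616 = 435 × 616 mm

435 × 616 mm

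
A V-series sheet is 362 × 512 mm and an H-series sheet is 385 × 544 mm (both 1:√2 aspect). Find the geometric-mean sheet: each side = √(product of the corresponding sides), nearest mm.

Short side: √(362 · 385) = √139370 ≈ 373.3 → 373 mm
Long side: √(512 · 544) = √278528 ≈ 527.8 → 528 mm

373 × 528 mm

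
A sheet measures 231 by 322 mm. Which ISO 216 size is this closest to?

C4 (229 × 324 mm)

Aspect ratio 322/231 ≈ 1.394 (ISO target is √2 ≈ 1.414).
In the C-series (envelope sizes, between A and B): C4 = 229 × 324 mm.
Off by 4 mm total — nearest standard size.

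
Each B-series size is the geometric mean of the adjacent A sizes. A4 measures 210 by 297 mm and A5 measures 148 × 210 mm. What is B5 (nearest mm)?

Short side: √(210 · 148) = √31080 ≈ 176.3 → 176 mm
Long side: √(297 · 210) = √62370 ≈ 249.7 → 250 mm

176 × 250 mm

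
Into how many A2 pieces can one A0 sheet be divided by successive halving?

4

Each ISO step halves the sheet: 1 × A0 → 2 × A1 → 4 × A2
From A0 to A2 is 2 halving steps: 2^2 = 4.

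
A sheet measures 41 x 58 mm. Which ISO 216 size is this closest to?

C9 (40 × 57 mm)

Aspect ratio 58/41 ≈ 1.415 — close to the ISO √2 ≈ 1.414.
In the C-series (envelope sizes, between A and B): C9 = 40 × 57 mm.
Off by 2 mm total — nearest standard size.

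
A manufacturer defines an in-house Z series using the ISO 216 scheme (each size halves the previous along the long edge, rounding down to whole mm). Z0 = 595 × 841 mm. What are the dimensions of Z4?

Z1: ⌊841/2⌋ × 595 = 420 × 595 mm
Z2: ⌊595/2⌋ × 420 = 297 × 420 mm
Z3: ⌊420/2⌋ × 297 = 210 × 297 mm
Z4: ⌊297/2⌋ × 210 = 148 × 210 mm

148 × 210 mm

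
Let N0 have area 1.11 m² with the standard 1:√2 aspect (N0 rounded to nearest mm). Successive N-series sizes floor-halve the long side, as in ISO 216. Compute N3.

Let N0's short side be w mm. w · w√2 = 1.11 m² = 1,110,000 mm², so w ≈ 885.9 mm and w√2 ≈ 1252.9 mm → N0 = 886 × 1253 mm.
N1: ⌊1253/2⌋ × 886 = 626 × 886 mm
N2: ⌊886/2⌋ × 626 = 443 × 626 mm
N3: ⌊626/2⌋ × 443 = 313 × 443 mm

313 × 443 mm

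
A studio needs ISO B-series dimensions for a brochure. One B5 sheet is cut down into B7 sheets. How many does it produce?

Each ISO step halves the sheet: 1 × B5 → 2 × B6 → 4 × B7
From B5 to B7 is 2 halving steps: 2^2 = 4.

4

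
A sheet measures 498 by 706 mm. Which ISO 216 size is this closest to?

B2 (500 × 707 mm)

Aspect ratio 706/498 ≈ 1.418 — close to the ISO √2 ≈ 1.414.
In the B-series (B0 = 1000 × 1414 mm): B2 = 500 × 707 mm.
Off by 3 mm total — nearest standard size.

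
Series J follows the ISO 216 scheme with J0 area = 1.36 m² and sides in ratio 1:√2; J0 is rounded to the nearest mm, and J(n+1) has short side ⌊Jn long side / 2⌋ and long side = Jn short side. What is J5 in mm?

Let J0's short side be w mm. w · w√2 = 1.36 m² = 1,360,000 mm², so w ≈ 980.6 mm and w√2 ≈ 1386.8 mm → J0 = 981 × 1387 mm.
J1: ⌊1387/2⌋ × 981 = 693 × 981 mm
J2: ⌊981/2⌋ × 693 = 490 × 693 mm
J3: ⌊693/2⌋ × 490 = 346 × 490 mm
J4: ⌊490/2⌋ × 346 = 245 × 346 mm
J5: ⌊346/2⌋ × 245 = 173 × 245 mm

173 × 245 mm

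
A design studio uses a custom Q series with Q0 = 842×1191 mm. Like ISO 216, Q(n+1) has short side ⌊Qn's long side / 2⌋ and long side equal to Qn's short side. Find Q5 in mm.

148 × 210 mm

Q1: ⌊1191/2⌋ × 842 = 595 × 842 mm
Q2: ⌊842/2⌋ × 595 = 421 × 595 mm
Q3: ⌊595/2⌋ × 421 = 297 × 421 mm
Q4: ⌊421/2⌋ × 297 = 210 × 297 mm
Q5: ⌊297/2⌋ × 210 = 148 × 210 mm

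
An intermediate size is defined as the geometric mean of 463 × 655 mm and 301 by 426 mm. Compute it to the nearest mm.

Short side: √(463 · 301) = √139363 ≈ 373.3 → 373 mm
Long side: √(655 · 426) = √279030 ≈ 528.2 → 528 mm

373 × 528 mm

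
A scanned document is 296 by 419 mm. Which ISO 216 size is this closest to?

A3 (297 × 420 mm)

Aspect ratio 419/296 ≈ 1.416 — close to the ISO √2 ≈ 1.414.
In the A-series (A0 area = 1 m²): A3 = 297 × 420 mm.
Off by 2 mm total — nearest standard size.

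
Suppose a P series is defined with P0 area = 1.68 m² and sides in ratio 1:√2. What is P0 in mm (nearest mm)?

Let the short side be w mm. Then w · w√2 = 1.68 m² = 1,680,000 mm².
w² = 1,680,000/√2, so w ≈ 1089.9 mm; long side = w√2 ≈ 1541.4 mm.

1090 × 1541 mm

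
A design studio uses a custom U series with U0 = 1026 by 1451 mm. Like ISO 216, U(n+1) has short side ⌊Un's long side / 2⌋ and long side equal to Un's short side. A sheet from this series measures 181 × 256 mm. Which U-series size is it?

U5

U0: 1026 × 1451 mm
U1: 725 × 1026 mm
U2: 513 × 725 mm
U3: 362 × 513 mm
U4: 256 × 362 mm
U5: 181 × 256 mm
U6: 128 × 181 mm
→ matches U5.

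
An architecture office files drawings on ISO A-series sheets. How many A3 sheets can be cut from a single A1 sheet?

A1 = 594 × 841 mm; A3 = 297 × 420 mm.
Each halving step doubles the count; 2 steps from A1 to A3.
2^2 = 4.

4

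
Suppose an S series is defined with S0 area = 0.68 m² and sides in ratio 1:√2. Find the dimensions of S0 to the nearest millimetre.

Let the short side be w mm. Then w · w√2 = 0.68 m² = 680,000 mm².
w² = 680,000/√2, so w ≈ 693.4 mm; long side = w√2 ≈ 980.6 mm.

693 × 981 mm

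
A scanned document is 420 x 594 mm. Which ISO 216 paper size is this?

A2 (420 × 594 mm)

Aspect ratio 594/420 ≈ 1.414 — close to the ISO √2 ≈ 1.414.
In the A-series (A0 area = 1 m²): A2 = 420 × 594 mm.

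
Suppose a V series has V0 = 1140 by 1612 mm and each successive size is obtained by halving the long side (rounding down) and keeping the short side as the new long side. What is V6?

142 × 201 mm

V1: ⌊1612/2⌋ × 1140 = 806 × 1140 mm
V2: ⌊1140/2⌋ × 806 = 570 × 806 mm
V3: ⌊806/2⌋ × 570 = 403 × 570 mm
V4: ⌊570/2⌋ × 403 = 285 × 403 mm
V5: ⌊403/2⌋ × 285 = 201 × 285 mm
V6: ⌊285/2⌋ × 201 = 142 × 201 mm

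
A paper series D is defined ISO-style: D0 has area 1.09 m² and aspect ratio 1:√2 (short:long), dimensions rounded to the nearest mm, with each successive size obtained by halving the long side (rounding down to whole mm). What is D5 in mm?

155 × 219 mm

Let D0's short side be w mm. w · w√2 = 1.09 m² = 1,090,000 mm², so w ≈ 877.9 mm and w√2 ≈ 1241.6 mm → D0 = 878 × 1242 mm.
D1: ⌊1242/2⌋ × 878 = 621 × 878 mm
D2: ⌊878/2⌋ × 621 = 439 × 621 mm
D3: ⌊621/2⌋ × 439 = 310 × 439 mm
D4: ⌊439/2⌋ × 310 = 219 × 310 mm
D5: ⌊310/2⌋ × 219 = 155 × 219 mm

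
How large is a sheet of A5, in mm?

148 × 210 mm

A0 = 841 × 1189 mm (A0 has area 1 m², aspect 1:√2).
A1: ⌊1189/2⌋ × 841 = 594 × 841 mm
A2: ⌊841/2⌋ × 594 = 420 × 594 mm
A3: ⌊594/2⌋ × 420 = 297 × 420 mm
A4: ⌊420/2⌋ × 297 = 210 × 297 mm
A5: ⌊297/2⌋ × 210 = 148 × 210 mm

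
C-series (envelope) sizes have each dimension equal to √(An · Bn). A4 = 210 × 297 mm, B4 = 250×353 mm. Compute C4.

Short side: √(210 · 250) = √52500 ≈ 229.1 → 229 mm
Long side: √(297 · 353) = √104841 ≈ 323.8 → 324 mm

229 × 324 mm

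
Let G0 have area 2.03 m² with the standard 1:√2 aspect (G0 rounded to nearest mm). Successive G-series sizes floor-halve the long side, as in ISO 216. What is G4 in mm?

Let G0's short side be w mm. w · w√2 = 2.03 m² = 2,030,000 mm², so w ≈ 1198.1 mm and w√2 ≈ 1694.4 mm → G0 = 1198 × 1694 mm.
G1: ⌊1694/2⌋ × 1198 = 847 × 1198 mm
G2: ⌊1198/2⌋ × 847 = 599 × 847 mm
G3: ⌊847/2⌋ × 599 = 423 × 599 mm
G4: ⌊599/2⌋ × 423 = 299 × 423 mm

299 × 423 mm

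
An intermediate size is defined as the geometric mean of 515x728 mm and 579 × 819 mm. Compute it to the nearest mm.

Short side: √(515 · 579) = √298185 ≈ 546.1 → 546 mm
Long side: √(728 · 819) = √596232 ≈ 772.2 → 772 mm

546 × 772 mm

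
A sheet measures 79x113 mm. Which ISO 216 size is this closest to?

C7 (81 × 114 mm)

Aspect ratio 113/79 ≈ 1.430 (ISO target is √2 ≈ 1.414).
In the C-series (envelope sizes, between A and B): C7 = 81 × 114 mm.
Off by 3 mm total — nearest standard size.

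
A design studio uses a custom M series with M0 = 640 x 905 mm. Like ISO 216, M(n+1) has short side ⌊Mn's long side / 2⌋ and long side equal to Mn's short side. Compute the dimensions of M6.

80 × 113 mm

M1: ⌊905/2⌋ × 640 = 452 × 640 mm
M2: ⌊640/2⌋ × 452 = 320 × 452 mm
M3: ⌊452/2⌋ × 320 = 226 × 320 mm
M4: ⌊320/2⌋ × 226 = 160 × 226 mm
M5: ⌊226/2⌋ × 160 = 113 × 160 mm
M6: ⌊160/2⌋ × 113 = 80 × 113 mm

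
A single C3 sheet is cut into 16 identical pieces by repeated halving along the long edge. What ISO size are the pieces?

16 = 2^4, so 4 halving steps.
C3 → C4 → … → C7 after 4 steps.

C7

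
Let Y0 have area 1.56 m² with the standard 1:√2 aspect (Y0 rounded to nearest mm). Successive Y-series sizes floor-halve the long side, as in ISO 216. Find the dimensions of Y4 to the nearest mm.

Let Y0's short side be w mm. w · w√2 = 1.56 m² = 1,560,000 mm², so w ≈ 1050.3 mm and w√2 ≈ 1485.3 mm → Y0 = 1050 × 1485 mm.
Y1: ⌊1485/2⌋ × 1050 = 742 × 1050 mm
Y2: ⌊1050/2⌋ × 742 = 525 × 742 mm
Y3: ⌊742/2⌋ × 525 = 371 × 525 mm
Y4: ⌊525/2⌋ × 371 = 262 × 371 mm

262 × 371 mm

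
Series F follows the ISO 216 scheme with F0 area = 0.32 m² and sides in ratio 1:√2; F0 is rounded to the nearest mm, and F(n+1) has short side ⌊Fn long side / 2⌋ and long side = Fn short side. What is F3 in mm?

168 × 238 mm

Let F0's short side be w mm. w · w√2 = 0.32 m² = 320,000 mm², so w ≈ 475.7 mm and w√2 ≈ 672.7 mm → F0 = 476 × 673 mm.
F1: ⌊673/2⌋ × 476 = 336 × 476 mm
F2: ⌊476/2⌋ × 336 = 238 × 336 mm
F3: ⌊336/2⌋ × 238 = 168 × 238 mm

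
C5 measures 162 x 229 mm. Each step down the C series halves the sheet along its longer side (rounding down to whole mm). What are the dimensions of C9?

40 × 57 mm

C6: ⌊229/2⌋ × 162 = 114 × 162 mm
C7: ⌊162/2⌋ × 114 = 81 × 114 mm
C8: ⌊114/2⌋ × 81 = 57 × 81 mm
C9: ⌊81/2⌋ × 57 = 40 × 57 mm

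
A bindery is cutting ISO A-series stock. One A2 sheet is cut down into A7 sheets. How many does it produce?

Each ISO step halves the sheet: 1 × A2 → 2 × A3 → 4 × A4 → 8 × A5 → …
From A2 to A7 is 5 halving steps: 2^5 = 32.

32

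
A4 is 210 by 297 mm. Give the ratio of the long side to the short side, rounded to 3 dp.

1.414

297 / 210 = 1.414
Matches √2 ≈ 1.414 — the ISO 216 defining ratio.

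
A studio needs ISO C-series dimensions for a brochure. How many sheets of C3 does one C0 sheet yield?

8

Each ISO step halves the sheet: 1 × C0 → 2 × C1 → 4 × C2 → 8 × C3
From C0 to C3 is 3 halving steps: 2^3 = 8.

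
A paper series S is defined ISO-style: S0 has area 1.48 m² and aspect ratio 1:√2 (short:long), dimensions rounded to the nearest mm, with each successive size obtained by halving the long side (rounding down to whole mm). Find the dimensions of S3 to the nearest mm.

361 × 511 mm

Let S0's short side be w mm. w · w√2 = 1.48 m² = 1,480,000 mm², so w ≈ 1023.0 mm and w√2 ≈ 1446.7 mm → S0 = 1023 × 1447 mm.
S1: ⌊1447/2⌋ × 1023 = 723 × 1023 mm
S2: ⌊1023/2⌋ × 723 = 511 × 723 mm
S3: ⌊723/2⌋ × 511 = 361 × 511 mm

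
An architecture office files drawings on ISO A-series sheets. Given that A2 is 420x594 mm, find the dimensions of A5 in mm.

148 × 210 mm

A3: ⌊594/2⌋ × 420 = 297 × 420 mm
A4: ⌊420/2⌋ × 297 = 210 × 297 mm
A5: ⌊297/2⌋ × 210 = 148 × 210 mm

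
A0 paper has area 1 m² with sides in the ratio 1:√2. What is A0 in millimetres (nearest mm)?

841 × 1189 mm

Let the short side be w mm. Then the long side is w√2 and w · w√2 = 10⁶ mm².
w² = 10⁶/√2, so w = 1000 / 2^(1/4) ≈ 840.9 mm; long side = 1000 · 2^(1/4) ≈ 1189.2 mm.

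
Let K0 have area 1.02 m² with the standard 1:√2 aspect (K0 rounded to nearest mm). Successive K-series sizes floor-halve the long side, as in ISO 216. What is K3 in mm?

Let K0's short side be w mm. w · w√2 = 1.02 m² = 1,020,000 mm², so w ≈ 849.3 mm and w√2 ≈ 1201.0 mm → K0 = 849 × 1201 mm.
K1: ⌊1201/2⌋ × 849 = 600 × 849 mm
K2: ⌊849/2⌋ × 600 = 424 × 600 mm
K3: ⌊600/2⌋ × 424 = 300 × 424 mm

300 × 424 mm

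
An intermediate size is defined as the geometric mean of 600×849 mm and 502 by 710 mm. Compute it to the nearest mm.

Short side: √(600 · 502) = √301200 ≈ 548.8 → 549 mm
Long side: √(849 · 710) = √602790 ≈ 776.4 → 776 mm

549 × 776 mm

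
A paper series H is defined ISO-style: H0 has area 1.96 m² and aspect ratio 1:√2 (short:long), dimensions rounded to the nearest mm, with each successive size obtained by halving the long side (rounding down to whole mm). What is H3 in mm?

416 × 588 mm

Let H0's short side be w mm. w · w√2 = 1.96 m² = 1,960,000 mm², so w ≈ 1177.3 mm and w√2 ≈ 1664.9 mm → H0 = 1177 × 1665 mm.
H1: ⌊1665/2⌋ × 1177 = 832 × 1177 mm
H2: ⌊1177/2⌋ × 832 = 588 × 832 mm
H3: ⌊832/2⌋ × 588 = 416 × 588 mm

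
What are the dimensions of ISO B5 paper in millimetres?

B0 = 1000 × 1414 mm (B0 has a 1000 mm short side, aspect 1:√2).
B1: ⌊1414/2⌋ × 1000 = 707 × 1000 mm
B2: ⌊1000/2⌋ × 707 = 500 × 707 mm
B3: ⌊707/2⌋ × 500 = 353 × 500 mm
B4: ⌊500/2⌋ × 353 = 250 × 353 mm
B5: ⌊353/2⌋ × 250 = 176 × 250 mm

176 × 250 mm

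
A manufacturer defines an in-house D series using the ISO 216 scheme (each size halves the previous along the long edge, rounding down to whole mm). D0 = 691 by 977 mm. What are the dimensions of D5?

D1: ⌊977/2⌋ × 691 = 488 × 691 mm
D2: ⌊691/2⌋ × 488 = 345 × 488 mm
D3: ⌊488/2⌋ × 345 = 244 × 345 mm
D4: ⌊345/2⌋ × 244 = 172 × 244 mm
D5: ⌊244/2⌋ × 172 = 122 × 172 mm

122 × 172 mm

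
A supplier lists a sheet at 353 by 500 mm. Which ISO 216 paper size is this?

Aspect ratio 500/353 ≈ 1.416 — close to the ISO √2 ≈ 1.414.
In the B-series (B0 = 1000 × 1414 mm): B3 = 353 × 500 mm.

B3 (353 × 500 mm)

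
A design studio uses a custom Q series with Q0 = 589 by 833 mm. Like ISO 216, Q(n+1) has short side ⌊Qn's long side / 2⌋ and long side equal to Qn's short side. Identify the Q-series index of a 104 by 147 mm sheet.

Q5

Q0: 589 × 833 mm
Q1: 416 × 589 mm
Q2: 294 × 416 mm
Q3: 208 × 294 mm
Q4: 147 × 208 mm
Q5: 104 × 147 mm
Q6: 73 × 104 mm
→ matches Q5.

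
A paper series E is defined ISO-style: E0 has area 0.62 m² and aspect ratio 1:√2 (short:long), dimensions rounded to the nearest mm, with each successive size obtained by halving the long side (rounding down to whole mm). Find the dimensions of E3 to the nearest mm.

Let E0's short side be w mm. w · w√2 = 0.62 m² = 620,000 mm², so w ≈ 662.1 mm and w√2 ≈ 936.4 mm → E0 = 662 × 936 mm.
E1: ⌊936/2⌋ × 662 = 468 × 662 mm
E2: ⌊662/2⌋ × 468 = 331 × 468 mm
E3: ⌊468/2⌋ × 331 = 234 × 331 mm

234 × 331 mm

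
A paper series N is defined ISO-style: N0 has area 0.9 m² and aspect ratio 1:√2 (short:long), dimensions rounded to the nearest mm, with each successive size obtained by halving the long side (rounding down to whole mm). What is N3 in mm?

Let N0's short side be w mm. w · w√2 = 0.9 m² = 900,000 mm², so w ≈ 797.7 mm and w√2 ≈ 1128.2 mm → N0 = 798 × 1128 mm.
N1: ⌊1128/2⌋ × 798 = 564 × 798 mm
N2: ⌊798/2⌋ × 564 = 399 × 564 mm
N3: ⌊564/2⌋ × 399 = 282 × 399 mm

282 × 399 mm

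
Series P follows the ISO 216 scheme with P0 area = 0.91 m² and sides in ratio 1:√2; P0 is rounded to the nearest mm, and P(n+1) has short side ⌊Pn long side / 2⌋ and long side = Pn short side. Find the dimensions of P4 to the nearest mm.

Let P0's short side be w mm. w · w√2 = 0.91 m² = 910,000 mm², so w ≈ 802.2 mm and w√2 ≈ 1134.4 mm → P0 = 802 × 1134 mm.
P1: ⌊1134/2⌋ × 802 = 567 × 802 mm
P2: ⌊802/2⌋ × 567 = 401 × 567 mm
P3: ⌊567/2⌋ × 401 = 283 × 401 mm
P4: ⌊401/2⌋ × 283 = 200 × 283 mm

200 × 283 mm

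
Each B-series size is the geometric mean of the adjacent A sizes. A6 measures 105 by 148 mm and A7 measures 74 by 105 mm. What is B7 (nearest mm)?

Short side: √(105 · 74) = √7770 ≈ 88.1 → 88 mm
Long side: √(148 · 105) = √15540 ≈ 124.7 → 125 mm

88 × 125 mm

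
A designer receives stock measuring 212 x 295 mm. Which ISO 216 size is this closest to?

A4 (210 × 297 mm)

Aspect ratio 295/212 ≈ 1.392 (ISO target is √2 ≈ 1.414).
In the A-series (A0 area = 1 m²): A4 = 210 × 297 mm.
Off by 4 mm total — nearest standard size.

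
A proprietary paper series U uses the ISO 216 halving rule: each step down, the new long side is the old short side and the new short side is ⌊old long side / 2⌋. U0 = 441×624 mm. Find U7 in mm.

U1 = 312 × 441 mm (from U0 by 1 halving).
U2: ⌊441/2⌋ × 312 = 220 × 312 mm
U3: ⌊312/2⌋ × 220 = 156 × 220 mm
U4: ⌊220/2⌋ × 156 = 110 × 156 mm
U5: ⌊156/2⌋ × 110 = 78 × 110 mm
U6: ⌊110/2⌋ × 78 = 55 × 78 mm
U7: ⌊78/2⌋ × 55 = 39 × 55 mm

39 × 55 mm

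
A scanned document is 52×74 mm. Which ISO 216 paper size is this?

A8 (52 × 74 mm)

Aspect ratio 74/52 ≈ 1.423 — close to the ISO √2 ≈ 1.414.
In the A-series (A0 area = 1 m²): A8 = 52 × 74 mm.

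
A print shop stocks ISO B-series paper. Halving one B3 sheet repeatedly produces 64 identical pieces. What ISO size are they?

B9

64 = 2^6, so 6 halving steps.
B3 → B4 → … → B9 after 6 steps.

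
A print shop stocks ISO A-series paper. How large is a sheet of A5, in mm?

A0 = 841 × 1189 mm (A0 has area 1 m², aspect 1:√2).
A1: ⌊1189/2⌋ × 841 = 594 × 841 mm
A2: ⌊841/2⌋ × 594 = 420 × 594 mm
A3: ⌊594/2⌋ × 420 = 297 × 420 mm
A4: ⌊420/2⌋ × 297 = 210 × 297 mm
A5: ⌊297/2⌋ × 210 = 148 × 210 mm

148 × 210 mm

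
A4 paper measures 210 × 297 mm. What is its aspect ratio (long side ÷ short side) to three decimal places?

297 / 210 = 1.414
Matches √2 ≈ 1.414 — the ISO 216 defining ratio.

1.414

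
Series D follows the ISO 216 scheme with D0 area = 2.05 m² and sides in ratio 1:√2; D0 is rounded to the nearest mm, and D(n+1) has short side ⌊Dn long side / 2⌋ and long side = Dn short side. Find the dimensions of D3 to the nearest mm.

Let D0's short side be w mm. w · w√2 = 2.05 m² = 2,050,000 mm², so w ≈ 1204.0 mm and w√2 ≈ 1702.7 mm → D0 = 1204 × 1703 mm.
D1: ⌊1703/2⌋ × 1204 = 851 × 1204 mm
D2: ⌊1204/2⌋ × 851 = 602 × 851 mm
D3: ⌊851/2⌋ × 602 = 425 × 602 mm

425 × 602 mm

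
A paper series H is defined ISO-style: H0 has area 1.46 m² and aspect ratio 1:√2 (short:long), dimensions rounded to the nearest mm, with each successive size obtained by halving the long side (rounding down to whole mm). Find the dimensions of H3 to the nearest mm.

Let H0's short side be w mm. w · w√2 = 1.46 m² = 1,460,000 mm², so w ≈ 1016.1 mm and w√2 ≈ 1436.9 mm → H0 = 1016 × 1437 mm.
H1: ⌊1437/2⌋ × 1016 = 718 × 1016 mm
H2: ⌊1016/2⌋ × 718 = 508 × 718 mm
H3: ⌊718/2⌋ × 508 = 359 × 508 mm

359 × 508 mm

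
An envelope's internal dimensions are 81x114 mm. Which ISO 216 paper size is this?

Aspect ratio 114/81 ≈ 1.407 — close to the ISO √2 ≈ 1.414.
In the C-series (envelope sizes, between A and B): C7 = 81 × 114 mm.

C7 (81 × 114 mm)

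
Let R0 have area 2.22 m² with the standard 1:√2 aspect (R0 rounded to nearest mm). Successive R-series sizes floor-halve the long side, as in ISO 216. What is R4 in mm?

313 × 443 mm

Let R0's short side be w mm. w · w√2 = 2.22 m² = 2,220,000 mm², so w ≈ 1252.9 mm and w√2 ≈ 1771.9 mm → R0 = 1253 × 1772 mm.
R1: ⌊1772/2⌋ × 1253 = 886 × 1253 mm
R2: ⌊1253/2⌋ × 886 = 626 × 886 mm
R3: ⌊886/2⌋ × 626 = 443 × 626 mm
R4: ⌊626/2⌋ × 443 = 313 × 443 mm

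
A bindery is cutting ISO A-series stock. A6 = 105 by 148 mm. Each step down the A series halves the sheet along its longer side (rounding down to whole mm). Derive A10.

26 × 37 mm

A7: ⌊148/2⌋ × 105 = 74 × 105 mm
A8: ⌊105/2⌋ × 74 = 52 × 74 mm
A9: ⌊74/2⌋ × 52 = 37 × 52 mm
A10: ⌊52/2⌋ × 37 = 26 × 37 mm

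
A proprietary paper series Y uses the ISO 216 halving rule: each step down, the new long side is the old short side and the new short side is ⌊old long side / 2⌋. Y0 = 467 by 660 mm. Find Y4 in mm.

116 × 165 mm

Y1: ⌊660/2⌋ × 467 = 330 × 467 mm
Y2: ⌊467/2⌋ × 330 = 233 × 330 mm
Y3: ⌊330/2⌋ × 233 = 165 × 233 mm
Y4: ⌊233/2⌋ × 165 = 116 × 165 mm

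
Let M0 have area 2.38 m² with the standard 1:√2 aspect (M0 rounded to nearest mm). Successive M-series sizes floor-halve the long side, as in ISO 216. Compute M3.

458 × 648 mm

Let M0's short side be w mm. w · w√2 = 2.38 m² = 2,380,000 mm², so w ≈ 1297.3 mm and w√2 ≈ 1834.6 mm → M0 = 1297 × 1835 mm.
M1: ⌊1835/2⌋ × 1297 = 917 × 1297 mm
M2: ⌊1297/2⌋ × 917 = 648 × 917 mm
M3: ⌊917/2⌋ × 648 = 458 × 648 mm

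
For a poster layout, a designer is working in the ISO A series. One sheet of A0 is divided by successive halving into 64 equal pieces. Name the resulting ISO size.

A6

64 = 2^6, so 6 halving steps.
A0 → A1 → … → A6 after 6 steps.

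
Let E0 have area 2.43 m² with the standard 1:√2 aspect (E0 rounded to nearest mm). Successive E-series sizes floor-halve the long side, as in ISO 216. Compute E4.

327 × 463 mm

Let E0's short side be w mm. w · w√2 = 2.43 m² = 2,430,000 mm², so w ≈ 1310.8 mm and w√2 ≈ 1853.8 mm → E0 = 1311 × 1854 mm.
E1: ⌊1854/2⌋ × 1311 = 927 × 1311 mm
E2: ⌊1311/2⌋ × 927 = 655 × 927 mm
E3: ⌊927/2⌋ × 655 = 463 × 655 mm
E4: ⌊655/2⌋ × 463 = 327 × 463 mm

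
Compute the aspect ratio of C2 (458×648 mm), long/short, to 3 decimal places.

648 / 458 = 1.415
Matches √2 ≈ 1.414 — the ISO 216 defining ratio.

1.415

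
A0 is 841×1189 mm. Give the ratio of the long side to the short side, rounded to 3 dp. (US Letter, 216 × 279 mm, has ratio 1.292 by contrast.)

1189 / 841 = 1.414
Matches √2 ≈ 1.414 — the ISO 216 defining ratio.

1.414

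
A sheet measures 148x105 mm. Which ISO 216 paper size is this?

A6 (105 × 148 mm)

Aspect ratio 148/105 ≈ 1.410 — close to the ISO √2 ≈ 1.414.
In the A-series (A0 area = 1 m²): A6 = 105 × 148 mm.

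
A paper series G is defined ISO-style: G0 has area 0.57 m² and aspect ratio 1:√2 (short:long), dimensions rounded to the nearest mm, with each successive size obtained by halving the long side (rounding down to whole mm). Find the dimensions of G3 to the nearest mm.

224 × 317 mm

Let G0's short side be w mm. w · w√2 = 0.57 m² = 570,000 mm², so w ≈ 634.9 mm and w√2 ≈ 897.8 mm → G0 = 635 × 898 mm.
G1: ⌊898/2⌋ × 635 = 449 × 635 mm
G2: ⌊635/2⌋ × 449 = 317 × 449 mm
G3: ⌊449/2⌋ × 317 = 224 × 317 mm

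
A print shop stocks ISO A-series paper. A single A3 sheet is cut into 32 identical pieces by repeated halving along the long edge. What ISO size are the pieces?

A8

32 = 2^5, so 5 halving steps.
A3 → A4 → … → A8 after 5 steps.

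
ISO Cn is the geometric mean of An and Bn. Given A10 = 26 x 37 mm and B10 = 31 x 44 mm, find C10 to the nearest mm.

Short side: √(26 · 31) = √806 ≈ 28.4 → 28 mm
Long side: √(37 · 44) = √1628 ≈ 40.3 → 40 mm

28 × 40 mm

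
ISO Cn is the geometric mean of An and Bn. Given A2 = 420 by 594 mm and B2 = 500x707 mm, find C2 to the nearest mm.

458 × 648 mm

Short side: √(420 · 500) = √210000 ≈ 458.3 → 458 mm
Long side: √(594 · 707) = √419958 ≈ 648.0 → 648 mm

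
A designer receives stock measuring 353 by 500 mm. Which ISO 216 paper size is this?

B3 (353 × 500 mm)

Aspect ratio 500/353 ≈ 1.416 — close to the ISO √2 ≈ 1.414.
In the B-series (B0 = 1000 × 1414 mm): B3 = 353 × 500 mm.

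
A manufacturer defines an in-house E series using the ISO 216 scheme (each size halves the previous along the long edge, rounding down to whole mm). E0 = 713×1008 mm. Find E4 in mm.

178 × 252 mm

E1: ⌊1008/2⌋ × 713 = 504 × 713 mm
E2: ⌊713/2⌋ × 504 = 356 × 504 mm
E3: ⌊504/2⌋ × 356 = 252 × 356 mm
E4: ⌊356/2⌋ × 252 = 178 × 252 mm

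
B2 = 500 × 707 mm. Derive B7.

B3: ⌊707/2⌋ × 500 = 353 × 500 mm
B4: ⌊500/2⌋ × 353 = 250 × 353 mm
B5: ⌊353/2⌋ × 250 = 176 × 250 mm
B6: ⌊250/2⌋ × 176 = 125 × 176 mm
B7: ⌊176/2⌋ × 125 = 88 × 125 mm

88 × 125 mm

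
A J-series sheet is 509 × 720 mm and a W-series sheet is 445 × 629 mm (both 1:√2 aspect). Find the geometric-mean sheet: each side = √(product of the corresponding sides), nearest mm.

Short side: √(509 · 445) = √226505 ≈ 475.9 → 476 mm
Long side: √(720 · 629) = √452880 ≈ 673.0 → 673 mm

476 × 673 mm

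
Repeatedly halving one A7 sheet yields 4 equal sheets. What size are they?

4 = 2^2, so 2 halving steps.
A7 → A8 → … → A9 after 2 steps.

A9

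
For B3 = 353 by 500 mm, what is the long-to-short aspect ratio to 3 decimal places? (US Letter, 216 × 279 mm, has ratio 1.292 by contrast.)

500 / 353 = 1.416
ISO 216 targets √2 ≈ 1.414; the +0.002 deviation is from mm rounding.

1.416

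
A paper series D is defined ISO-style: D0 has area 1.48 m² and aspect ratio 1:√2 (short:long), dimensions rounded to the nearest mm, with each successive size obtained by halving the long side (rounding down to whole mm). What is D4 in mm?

Let D0's short side be w mm. w · w√2 = 1.48 m² = 1,480,000 mm², so w ≈ 1023.0 mm and w√2 ≈ 1446.7 mm → D0 = 1023 × 1447 mm.
D1: ⌊1447/2⌋ × 1023 = 723 × 1023 mm
D2: ⌊1023/2⌋ × 723 = 511 × 723 mm
D3: ⌊723/2⌋ × 511 = 361 × 511 mm
D4: ⌊511/2⌋ × 361 = 255 × 361 mm

255 × 361 mm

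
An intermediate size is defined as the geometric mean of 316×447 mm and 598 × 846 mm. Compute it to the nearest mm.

Short side: √(316 · 598) = √188968 ≈ 434.7 → 435 mm
Long side: √(447 · 846) = √378162 ≈ 614.9 → 615 mm

435 × 615 mm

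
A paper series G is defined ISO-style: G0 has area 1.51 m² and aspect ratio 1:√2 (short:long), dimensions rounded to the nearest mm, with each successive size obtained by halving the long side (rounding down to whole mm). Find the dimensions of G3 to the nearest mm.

365 × 516 mm

Let G0's short side be w mm. w · w√2 = 1.51 m² = 1,510,000 mm², so w ≈ 1033.3 mm and w√2 ≈ 1461.3 mm → G0 = 1033 × 1461 mm.
G1: ⌊1461/2⌋ × 1033 = 730 × 1033 mm
G2: ⌊1033/2⌋ × 730 = 516 × 730 mm
G3: ⌊730/2⌋ × 516 = 365 × 516 mm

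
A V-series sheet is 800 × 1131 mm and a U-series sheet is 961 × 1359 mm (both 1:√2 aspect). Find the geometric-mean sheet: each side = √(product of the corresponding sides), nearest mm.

Short side: √(800 · 961) = √768800 ≈ 876.8 → 877 mm
Long side: √(1131 · 1359) = √1537029 ≈ 1239.8 → 1240 mm

877 × 1240 mm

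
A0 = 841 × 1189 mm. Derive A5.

A1: ⌊1189/2⌋ × 841 = 594 × 841 mm
A2: ⌊841/2⌋ × 594 = 420 × 594 mm
A3: ⌊594/2⌋ × 420 = 297 × 420 mm
A4: ⌊420/2⌋ × 297 = 210 × 297 mm
A5: ⌊297/2⌋ × 210 = 148 × 210 mm

148 × 210 mm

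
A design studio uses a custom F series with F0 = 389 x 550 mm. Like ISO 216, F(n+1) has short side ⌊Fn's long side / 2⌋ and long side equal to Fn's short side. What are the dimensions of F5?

68 × 97 mm

F1: ⌊550/2⌋ × 389 = 275 × 389 mm
F2: ⌊389/2⌋ × 275 = 194 × 275 mm
F3: ⌊275/2⌋ × 194 = 137 × 194 mm
F4: ⌊194/2⌋ × 137 = 97 × 137 mm
F5: ⌊137/2⌋ × 97 = 68 × 97 mm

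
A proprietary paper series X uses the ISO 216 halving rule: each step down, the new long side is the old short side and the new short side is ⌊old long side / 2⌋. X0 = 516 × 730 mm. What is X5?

91 × 129 mm

X1: ⌊730/2⌋ × 516 = 365 × 516 mm
X2: ⌊516/2⌋ × 365 = 258 × 365 mm
X3: ⌊365/2⌋ × 258 = 182 × 258 mm
X4: ⌊258/2⌋ × 182 = 129 × 182 mm
X5: ⌊182/2⌋ × 129 = 91 × 129 mm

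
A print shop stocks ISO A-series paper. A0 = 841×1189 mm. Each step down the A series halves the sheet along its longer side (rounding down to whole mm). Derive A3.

297 × 420 mm

A1: ⌊1189/2⌋ × 841 = 594 × 841 mm
A2: ⌊841/2⌋ × 594 = 420 × 594 mm
A3: ⌊594/2⌋ × 420 = 297 × 420 mm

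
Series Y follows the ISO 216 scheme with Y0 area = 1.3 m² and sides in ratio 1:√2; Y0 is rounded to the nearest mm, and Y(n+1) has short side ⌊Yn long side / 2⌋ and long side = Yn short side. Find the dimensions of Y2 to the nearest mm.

Let Y0's short side be w mm. w · w√2 = 1.3 m² = 1,300,000 mm², so w ≈ 958.8 mm and w√2 ≈ 1355.9 mm → Y0 = 959 × 1356 mm.
Y1: ⌊1356/2⌋ × 959 = 678 × 959 mm
Y2: ⌊959/2⌋ × 678 = 479 × 678 mm

479 × 678 mm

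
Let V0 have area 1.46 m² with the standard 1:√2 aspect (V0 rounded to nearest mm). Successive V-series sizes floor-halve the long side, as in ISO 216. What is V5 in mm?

179 × 254 mm

Let V0's short side be w mm. w · w√2 = 1.46 m² = 1,460,000 mm², so w ≈ 1016.1 mm and w√2 ≈ 1436.9 mm → V0 = 1016 × 1437 mm.
V1: ⌊1437/2⌋ × 1016 = 718 × 1016 mm
V2: ⌊1016/2⌋ × 718 = 508 × 718 mm
V3: ⌊718/2⌋ × 508 = 359 × 508 mm
V4: ⌊508/2⌋ × 359 = 254 × 359 mm
V5: ⌊359/2⌋ × 254 = 179 × 254 mm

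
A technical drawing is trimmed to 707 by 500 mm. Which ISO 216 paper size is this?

B2 (500 × 707 mm)

Aspect ratio 707/500 ≈ 1.414 — close to the ISO √2 ≈ 1.414.
In the B-series (B0 = 1000 × 1414 mm): B2 = 500 × 707 mm.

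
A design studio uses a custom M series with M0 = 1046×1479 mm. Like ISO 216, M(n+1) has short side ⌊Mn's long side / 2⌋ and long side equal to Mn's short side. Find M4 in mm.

261 × 369 mm

M1: ⌊1479/2⌋ × 1046 = 739 × 1046 mm
M2: ⌊1046/2⌋ × 739 = 523 × 739 mm
M3: ⌊739/2⌋ × 523 = 369 × 523 mm
M4: ⌊523/2⌋ × 369 = 261 × 369 mm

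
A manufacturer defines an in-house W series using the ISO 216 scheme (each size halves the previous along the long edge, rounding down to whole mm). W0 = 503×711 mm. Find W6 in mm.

62 × 88 mm

W1 = 355 × 503 mm (from W0 by 1 halving).
W2: ⌊503/2⌋ × 355 = 251 × 355 mm
W3: ⌊355/2⌋ × 251 = 177 × 251 mm
W4: ⌊251/2⌋ × 177 = 125 × 177 mm
W5: ⌊177/2⌋ × 125 = 88 × 125 mm
W6: ⌊125/2⌋ × 88 = 62 × 88 mm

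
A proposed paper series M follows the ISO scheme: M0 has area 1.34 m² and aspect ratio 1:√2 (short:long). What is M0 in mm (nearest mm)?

973 × 1377 mm

Let the short side be w mm. Then w · w√2 = 1.34 m² = 1,340,000 mm².
w² = 1,340,000/√2, so w ≈ 973.4 mm; long side = w√2 ≈ 1376.6 mm.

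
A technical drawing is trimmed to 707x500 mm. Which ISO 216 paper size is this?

B2 (500 × 707 mm)

Aspect ratio 707/500 ≈ 1.414 — close to the ISO √2 ≈ 1.414.
In the B-series (B0 = 1000 × 1414 mm): B2 = 500 × 707 mm.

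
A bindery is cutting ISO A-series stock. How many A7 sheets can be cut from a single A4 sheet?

Each ISO step halves the sheet: 1 × A4 → 2 × A5 → 4 × A6 → 8 × A7
From A4 to A7 is 3 halving steps: 2^3 = 8.

8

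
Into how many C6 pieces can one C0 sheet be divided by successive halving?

64

C0 = 917 × 1297 mm; C6 = 114 × 162 mm.
Each halving step doubles the count; 6 steps from C0 to C6.
2^6 = 64.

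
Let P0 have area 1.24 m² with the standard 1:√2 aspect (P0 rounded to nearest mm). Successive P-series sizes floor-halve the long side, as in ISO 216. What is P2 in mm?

468 × 662 mm

Let P0's short side be w mm. w · w√2 = 1.24 m² = 1,240,000 mm², so w ≈ 936.4 mm and w√2 ≈ 1324.2 mm → P0 = 936 × 1324 mm.
P1: ⌊1324/2⌋ × 936 = 662 × 936 mm
P2: ⌊936/2⌋ × 662 = 468 × 662 mm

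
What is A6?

A0 = 841 × 1189 mm (A0 has area 1 m², aspect 1:√2).
A1: ⌊1189/2⌋ × 841 = 594 × 841 mm
A2: ⌊841/2⌋ × 594 = 420 × 594 mm
A3: ⌊594/2⌋ × 420 = 297 × 420 mm
A4: ⌊420/2⌋ × 297 = 210 × 297 mm
A5: ⌊297/2⌋ × 210 = 148 × 210 mm
A6: ⌊210/2⌋ × 148 = 105 × 148 mm

105 × 148 mm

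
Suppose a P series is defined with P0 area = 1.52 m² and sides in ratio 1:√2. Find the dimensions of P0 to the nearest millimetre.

Let the short side be w mm. Then w · w√2 = 1.52 m² = 1,520,000 mm².
w² = 1,520,000/√2, so w ≈ 1036.7 mm; long side = w√2 ≈ 1466.2 mm.

1037 × 1466 mm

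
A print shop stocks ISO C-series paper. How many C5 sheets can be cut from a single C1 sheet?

16

Each ISO step halves the sheet: 1 × C1 → 2 × C2 → 4 × C3 → 8 × C4 → …
From C1 to C5 is 4 halving steps: 2^4 = 16.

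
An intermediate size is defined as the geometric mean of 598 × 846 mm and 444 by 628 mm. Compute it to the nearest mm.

515 × 729 mm

Short side: √(598 · 444) = √265512 ≈ 515.3 → 515 mm
Long side: √(846 · 628) = √531288 ≈ 728.9 → 729 mm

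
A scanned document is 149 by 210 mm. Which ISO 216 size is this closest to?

Aspect ratio 210/149 ≈ 1.409 — close to the ISO √2 ≈ 1.414.
In the A-series (A0 area = 1 m²): A5 = 148 × 210 mm.
Off by 1 mm total — nearest standard size.

A5 (148 × 210 mm)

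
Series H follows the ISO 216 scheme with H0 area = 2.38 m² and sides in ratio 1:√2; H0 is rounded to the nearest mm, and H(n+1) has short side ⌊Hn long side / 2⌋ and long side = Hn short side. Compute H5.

229 × 324 mm

Let H0's short side be w mm. w · w√2 = 2.38 m² = 2,380,000 mm², so w ≈ 1297.3 mm and w√2 ≈ 1834.6 mm → H0 = 1297 × 1835 mm.
H1: ⌊1835/2⌋ × 1297 = 917 × 1297 mm
H2: ⌊1297/2⌋ × 917 = 648 × 917 mm
H3: ⌊917/2⌋ × 648 = 458 × 648 mm
H4: ⌊648/2⌋ × 458 = 324 × 458 mm
H5: ⌊458/2⌋ × 324 = 229 × 324 mm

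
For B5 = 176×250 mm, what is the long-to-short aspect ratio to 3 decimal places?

250 / 176 = 1.420
ISO 216 targets √2 ≈ 1.414; the +0.006 deviation is from mm rounding.

1.420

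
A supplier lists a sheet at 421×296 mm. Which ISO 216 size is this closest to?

A3 (297 × 420 mm)

Aspect ratio 421/296 ≈ 1.422 — close to the ISO √2 ≈ 1.414.
In the A-series (A0 area = 1 m²): A3 = 297 × 420 mm.
Off by 2 mm total — nearest standard size.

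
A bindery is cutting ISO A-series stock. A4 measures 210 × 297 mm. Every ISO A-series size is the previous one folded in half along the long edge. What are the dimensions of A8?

52 × 74 mm

A5: ⌊297/2⌋ × 210 = 148 × 210 mm
A6: ⌊210/2⌋ × 148 = 105 × 148 mm
A7: ⌊148/2⌋ × 105 = 74 × 105 mm
A8: ⌊105/2⌋ × 74 = 52 × 74 mm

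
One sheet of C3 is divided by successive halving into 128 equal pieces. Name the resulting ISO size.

128 = 2^7, so 7 halving steps.
C3 → C4 → … → C10 after 7 steps.

C10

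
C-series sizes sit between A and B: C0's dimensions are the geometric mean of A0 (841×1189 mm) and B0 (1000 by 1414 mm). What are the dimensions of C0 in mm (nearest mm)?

Short: √(841 · 1000) = √841000 ≈ 917.1 mm.
Long: √(1189 · 1414) = √1681246 ≈ 1296.6 mm.

917 × 1297 mm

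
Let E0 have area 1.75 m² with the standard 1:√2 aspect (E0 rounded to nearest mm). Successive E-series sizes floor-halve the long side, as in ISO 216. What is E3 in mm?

Let E0's short side be w mm. w · w√2 = 1.75 m² = 1,750,000 mm², so w ≈ 1112.4 mm and w√2 ≈ 1573.2 mm → E0 = 1112 × 1573 mm.
E1: ⌊1573/2⌋ × 1112 = 786 × 1112 mm
E2: ⌊1112/2⌋ × 786 = 556 × 786 mm
E3: ⌊786/2⌋ × 556 = 393 × 556 mm

393 × 556 mm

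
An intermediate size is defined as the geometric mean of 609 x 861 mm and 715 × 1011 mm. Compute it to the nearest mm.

660 × 933 mm

Short side: √(609 · 715) = √435435 ≈ 659.9 → 660 mm
Long side: √(861 · 1011) = √870471 ≈ 933.0 → 933 mm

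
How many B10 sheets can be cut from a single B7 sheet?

Each ISO step halves the sheet: 1 × B7 → 2 × B8 → 4 × B9 → 8 × B10
From B7 to B10 is 3 halving steps: 2^3 = 8.

8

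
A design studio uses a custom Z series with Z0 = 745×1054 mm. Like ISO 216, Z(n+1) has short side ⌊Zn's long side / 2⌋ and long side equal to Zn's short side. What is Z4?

186 × 263 mm

Z1: ⌊1054/2⌋ × 745 = 527 × 745 mm
Z2: ⌊745/2⌋ × 527 = 372 × 527 mm
Z3: ⌊527/2⌋ × 372 = 263 × 372 mm
Z4: ⌊372/2⌋ × 263 = 186 × 263 mm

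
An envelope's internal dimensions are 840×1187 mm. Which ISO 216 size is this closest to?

Aspect ratio 1187/840 ≈ 1.413 — close to the ISO √2 ≈ 1.414.
In the A-series (A0 area = 1 m²): A0 = 841 × 1189 mm.
Off by 3 mm total — nearest standard size.

A0 (841 × 1189 mm)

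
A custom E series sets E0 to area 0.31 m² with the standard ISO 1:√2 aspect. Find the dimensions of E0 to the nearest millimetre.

468 × 662 mm

Let the short side be w mm. Then w · w√2 = 0.31 m² = 310,000 mm².
w² = 310,000/√2, so w ≈ 468.2 mm; long side = w√2 ≈ 662.1 mm.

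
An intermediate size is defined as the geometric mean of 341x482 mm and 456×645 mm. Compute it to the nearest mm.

394 × 558 mm

Short side: √(341 · 456) = √155496 ≈ 394.3 → 394 mm
Long side: √(482 · 645) = √310890 ≈ 557.6 → 558 mm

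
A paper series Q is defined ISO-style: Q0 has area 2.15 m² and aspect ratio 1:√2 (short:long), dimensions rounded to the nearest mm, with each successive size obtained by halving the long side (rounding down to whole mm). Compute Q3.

Let Q0's short side be w mm. w · w√2 = 2.15 m² = 2,150,000 mm², so w ≈ 1233.0 mm and w√2 ≈ 1743.7 mm → Q0 = 1233 × 1744 mm.
Q1: ⌊1744/2⌋ × 1233 = 872 × 1233 mm
Q2: ⌊1233/2⌋ × 872 = 616 × 872 mm
Q3: ⌊872/2⌋ × 616 = 436 × 616 mm

436 × 616 mm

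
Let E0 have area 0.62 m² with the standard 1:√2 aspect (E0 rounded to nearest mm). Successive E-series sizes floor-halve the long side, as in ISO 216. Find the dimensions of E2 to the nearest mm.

331 × 468 mm

Let E0's short side be w mm. w · w√2 = 0.62 m² = 620,000 mm², so w ≈ 662.1 mm and w√2 ≈ 936.4 mm → E0 = 662 × 936 mm.
E1: ⌊936/2⌋ × 662 = 468 × 662 mm
E2: ⌊662/2⌋ × 468 = 331 × 468 mm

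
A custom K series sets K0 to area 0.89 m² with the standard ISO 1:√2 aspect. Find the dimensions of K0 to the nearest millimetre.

793 × 1122 mm

Let the short side be w mm. Then w · w√2 = 0.89 m² = 890,000 mm².
w² = 890,000/√2, so w ≈ 793.3 mm; long side = w√2 ≈ 1121.9 mm.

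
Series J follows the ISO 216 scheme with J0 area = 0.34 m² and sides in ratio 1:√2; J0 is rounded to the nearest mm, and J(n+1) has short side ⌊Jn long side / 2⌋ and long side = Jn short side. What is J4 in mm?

Let J0's short side be w mm. w · w√2 = 0.34 m² = 340,000 mm², so w ≈ 490.3 mm and w√2 ≈ 693.4 mm → J0 = 490 × 693 mm.
J1: ⌊693/2⌋ × 490 = 346 × 490 mm
J2: ⌊490/2⌋ × 346 = 245 × 346 mm
J3: ⌊346/2⌋ × 245 = 173 × 245 mm
J4: ⌊245/2⌋ × 173 = 122 × 173 mm

122 × 173 mm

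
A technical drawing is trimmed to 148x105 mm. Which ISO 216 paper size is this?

Aspect ratio 148/105 ≈ 1.410 — close to the ISO √2 ≈ 1.414.
In the A-series (A0 area = 1 m²): A6 = 105 × 148 mm.

A6 (105 × 148 mm)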